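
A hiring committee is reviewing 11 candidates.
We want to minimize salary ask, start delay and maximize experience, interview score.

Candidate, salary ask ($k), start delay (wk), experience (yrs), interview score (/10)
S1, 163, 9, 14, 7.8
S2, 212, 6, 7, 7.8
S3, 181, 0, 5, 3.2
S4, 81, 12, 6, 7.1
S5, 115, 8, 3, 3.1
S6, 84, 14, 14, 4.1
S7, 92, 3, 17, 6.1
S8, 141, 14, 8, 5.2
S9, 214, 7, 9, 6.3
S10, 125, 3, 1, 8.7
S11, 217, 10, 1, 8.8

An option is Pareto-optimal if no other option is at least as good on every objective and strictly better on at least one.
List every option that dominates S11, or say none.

none

S1: worse on interview score (7.8 vs 8.8).
S2: worse on interview score (7.8 vs 8.8).
S3: worse on interview score (3.2 vs 8.8).
S4: worse on start delay (12 vs 10).
S5: worse on interview score (3.1 vs 8.8).
S6: worse on start delay (14 vs 10).
S7: worse on interview score (6.1 vs 8.8).
S8: worse on start delay (14 vs 10).
S9: worse on interview score (6.3 vs 8.8).
S10: worse on interview score (8.7 vs 8.8).
No option dominates S11.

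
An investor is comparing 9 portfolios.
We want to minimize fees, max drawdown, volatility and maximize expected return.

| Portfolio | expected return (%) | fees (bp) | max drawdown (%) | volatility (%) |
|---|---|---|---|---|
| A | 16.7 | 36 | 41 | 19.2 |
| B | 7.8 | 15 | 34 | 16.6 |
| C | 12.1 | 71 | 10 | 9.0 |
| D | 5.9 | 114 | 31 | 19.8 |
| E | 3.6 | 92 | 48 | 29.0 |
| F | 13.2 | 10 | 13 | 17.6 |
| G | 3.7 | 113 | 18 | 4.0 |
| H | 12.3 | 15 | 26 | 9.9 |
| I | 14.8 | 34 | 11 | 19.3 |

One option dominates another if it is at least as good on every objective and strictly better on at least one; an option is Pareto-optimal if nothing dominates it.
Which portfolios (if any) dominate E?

A: expected return 16.7≥3.6, fees 36≤92, max drawdown 41≤48, volatility 19.2≤29.0 — dominates E.
B: expected return 7.8≥3.6, fees 15≤92, max drawdown 34≤48, volatility 16.6≤29.0 — dominates E.
C: expected return 12.1≥3.6, fees 71≤92, max drawdown 10≤48, volatility 9.0≤29.0 — dominates E.
F: expected return 13.2≥3.6, fees 10≤92, max drawdown 13≤48, volatility 17.6≤29.0 — dominates E.
H: expected return 12.3≥3.6, fees 15≤92, max drawdown 26≤48, volatility 9.9≤29.0 — dominates E.
I: expected return 14.8≥3.6, fees 34≤92, max drawdown 11≤48, volatility 19.3≤29.0 — dominates E.
Others (D, G) are each worse than E on at least one objective.

A, B, C, F, H, I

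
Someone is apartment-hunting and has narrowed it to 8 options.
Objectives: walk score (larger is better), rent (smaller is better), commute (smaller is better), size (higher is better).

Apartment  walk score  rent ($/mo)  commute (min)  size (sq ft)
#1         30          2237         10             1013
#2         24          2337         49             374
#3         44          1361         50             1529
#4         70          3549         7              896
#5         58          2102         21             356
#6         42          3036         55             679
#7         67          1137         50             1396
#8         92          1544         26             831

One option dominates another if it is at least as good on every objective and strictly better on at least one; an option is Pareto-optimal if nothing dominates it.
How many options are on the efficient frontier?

6

#1: not dominated.
#2: dominated by #1 (walk score 30≥24, rent 2237≤2337, commute 10≤49, size 1013≥374).
#3: not dominated (best size).
#4: not dominated (best commute).
#5: not dominated.
#6: dominated by #3 (walk score 44≥42, rent 1361≤3036, commute 50≤55, size 1529≥679).
#7: not dominated (best rent).
#8: not dominated (best walk score).
Pareto-optimal: #1, #3, #4, #5, #7, #8 → 6.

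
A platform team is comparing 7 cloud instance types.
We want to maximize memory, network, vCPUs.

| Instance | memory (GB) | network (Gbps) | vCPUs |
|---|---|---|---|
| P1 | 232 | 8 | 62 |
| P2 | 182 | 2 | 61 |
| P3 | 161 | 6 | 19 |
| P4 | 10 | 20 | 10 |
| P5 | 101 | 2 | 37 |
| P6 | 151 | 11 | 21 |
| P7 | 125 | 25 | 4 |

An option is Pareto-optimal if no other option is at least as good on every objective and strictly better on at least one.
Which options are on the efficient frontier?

P1, P4, P6, P7

P1: not dominated (best memory).
P2: dominated by P1 (memory 232≥182, network 8≥2, vCPUs 62≥61).
P3: dominated by P1 (memory 232≥161, network 8≥6, vCPUs 62≥19).
P4: not dominated.
P5: dominated by P1 (memory 232≥101, network 8≥2, vCPUs 62≥37).
P6: not dominated.
P7: not dominated (best network).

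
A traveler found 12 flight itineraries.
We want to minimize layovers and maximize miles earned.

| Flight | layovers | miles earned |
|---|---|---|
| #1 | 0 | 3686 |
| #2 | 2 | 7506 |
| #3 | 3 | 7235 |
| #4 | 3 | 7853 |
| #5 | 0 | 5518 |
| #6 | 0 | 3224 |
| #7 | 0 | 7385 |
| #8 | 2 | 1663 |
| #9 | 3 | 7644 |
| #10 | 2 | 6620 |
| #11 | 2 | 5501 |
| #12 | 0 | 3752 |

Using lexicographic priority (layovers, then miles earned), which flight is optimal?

#7

First minimize layovers: best is 0, kept {#1, #5, #6, #7, #12}.
Then maximize miles earned: best is 7385, kept {#7}.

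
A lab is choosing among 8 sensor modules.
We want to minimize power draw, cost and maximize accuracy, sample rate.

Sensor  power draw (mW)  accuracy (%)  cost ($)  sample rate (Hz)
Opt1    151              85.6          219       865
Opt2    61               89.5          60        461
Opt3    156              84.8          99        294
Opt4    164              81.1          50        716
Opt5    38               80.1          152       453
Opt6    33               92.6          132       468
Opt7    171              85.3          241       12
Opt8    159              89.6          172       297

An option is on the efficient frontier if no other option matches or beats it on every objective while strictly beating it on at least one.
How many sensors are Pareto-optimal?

Opt1: not dominated (best sample rate).
Opt2: not dominated.
Opt3: dominated by Opt2 (power draw 61≤156, accuracy 89.5≥84.8, cost 60≤99, sample rate 461≥294).
Opt4: not dominated (best cost).
Opt5: dominated by Opt6 (power draw 33≤38, accuracy 92.6≥80.1, cost 132≤152, sample rate 468≥453).
Opt6: not dominated (best power draw).
Opt7: dominated by Opt1 (power draw 151≤171, accuracy 85.6≥85.3, cost 219≤241, sample rate 865≥12).
Opt8: dominated by Opt6 (power draw 33≤159, accuracy 92.6≥89.6, cost 132≤172, sample rate 468≥297).
Pareto-optimal: Opt1, Opt2, Opt4, Opt6 → 4.

4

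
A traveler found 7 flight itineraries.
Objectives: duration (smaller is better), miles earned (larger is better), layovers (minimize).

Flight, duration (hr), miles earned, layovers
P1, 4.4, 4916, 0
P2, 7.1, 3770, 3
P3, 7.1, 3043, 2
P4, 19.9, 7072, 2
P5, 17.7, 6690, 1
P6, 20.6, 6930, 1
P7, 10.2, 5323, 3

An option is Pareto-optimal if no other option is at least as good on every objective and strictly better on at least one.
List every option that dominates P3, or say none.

P1: duration 4.4≤7.1, miles earned 4916≥3043, layovers 0≤2 — dominates P3.
Others (P2, P4, P5, P6, P7) are each worse than P3 on at least one objective.

P1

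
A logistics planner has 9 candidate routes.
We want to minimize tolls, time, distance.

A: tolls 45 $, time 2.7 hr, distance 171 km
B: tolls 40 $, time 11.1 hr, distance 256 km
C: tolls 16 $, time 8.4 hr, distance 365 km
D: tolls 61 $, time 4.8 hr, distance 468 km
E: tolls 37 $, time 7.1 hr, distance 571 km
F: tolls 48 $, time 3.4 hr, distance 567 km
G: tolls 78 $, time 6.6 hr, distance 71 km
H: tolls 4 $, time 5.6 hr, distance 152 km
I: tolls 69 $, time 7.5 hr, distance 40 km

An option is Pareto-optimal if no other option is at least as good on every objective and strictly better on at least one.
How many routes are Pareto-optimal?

4

A: not dominated (best time).
B: dominated by H (tolls 4≤40, time 5.6≤11.1, distance 152≤256).
C: dominated by H (tolls 4≤16, time 5.6≤8.4, distance 152≤365).
D: dominated by A (tolls 45≤61, time 2.7≤4.8, distance 171≤468).
E: dominated by H (tolls 4≤37, time 5.6≤7.1, distance 152≤571).
F: dominated by A (tolls 45≤48, time 2.7≤3.4, distance 171≤567).
G: not dominated.
H: not dominated (best tolls).
I: not dominated (best distance).
Pareto-optimal: A, G, H, I → 4.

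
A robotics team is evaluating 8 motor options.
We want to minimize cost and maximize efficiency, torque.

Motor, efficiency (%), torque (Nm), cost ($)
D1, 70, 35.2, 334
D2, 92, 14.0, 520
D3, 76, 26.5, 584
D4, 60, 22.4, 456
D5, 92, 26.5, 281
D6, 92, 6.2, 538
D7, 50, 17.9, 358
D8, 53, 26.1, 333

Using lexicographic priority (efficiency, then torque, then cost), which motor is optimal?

First maximize efficiency: best is 92, kept {D2, D5, D6}.
Then maximize torque: best is 26.5, kept {D5}.

D5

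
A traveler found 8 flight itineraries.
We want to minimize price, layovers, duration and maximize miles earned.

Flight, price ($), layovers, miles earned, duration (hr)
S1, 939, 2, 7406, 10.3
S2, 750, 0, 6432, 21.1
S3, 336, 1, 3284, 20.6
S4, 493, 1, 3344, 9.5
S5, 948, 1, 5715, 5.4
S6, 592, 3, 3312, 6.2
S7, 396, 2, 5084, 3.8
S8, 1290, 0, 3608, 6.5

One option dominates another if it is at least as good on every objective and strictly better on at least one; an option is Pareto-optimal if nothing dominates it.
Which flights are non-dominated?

S1, S2, S3, S4, S5, S7, S8

S1: not dominated (best miles earned).
S2: not dominated.
S3: not dominated (best price).
S4: not dominated.
S5: not dominated.
S6: dominated by S7 (price 396≤592, layovers 2≤3, miles earned 5084≥3312, duration 3.8≤6.2).
S7: not dominated (best duration).
S8: not dominated.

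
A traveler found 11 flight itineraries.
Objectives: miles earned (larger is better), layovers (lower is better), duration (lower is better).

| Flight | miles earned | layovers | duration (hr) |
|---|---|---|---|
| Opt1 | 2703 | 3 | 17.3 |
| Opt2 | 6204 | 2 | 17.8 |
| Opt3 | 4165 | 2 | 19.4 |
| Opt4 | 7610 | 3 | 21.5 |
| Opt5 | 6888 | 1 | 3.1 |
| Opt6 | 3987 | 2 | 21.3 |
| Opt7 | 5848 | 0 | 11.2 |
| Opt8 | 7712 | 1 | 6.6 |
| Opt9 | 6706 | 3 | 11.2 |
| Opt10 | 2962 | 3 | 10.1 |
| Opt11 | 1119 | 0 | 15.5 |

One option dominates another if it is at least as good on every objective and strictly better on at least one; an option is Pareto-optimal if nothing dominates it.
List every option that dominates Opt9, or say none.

Opt5: miles earned 6888≥6706, layovers 1≤3, duration 3.1≤11.2 — dominates Opt9.
Opt8: miles earned 7712≥6706, layovers 1≤3, duration 6.6≤11.2 — dominates Opt9.
Others (Opt1, Opt2, Opt3, Opt4, Opt6, Opt7, Opt10, Opt11) are each worse than Opt9 on at least one objective.

Opt5, Opt8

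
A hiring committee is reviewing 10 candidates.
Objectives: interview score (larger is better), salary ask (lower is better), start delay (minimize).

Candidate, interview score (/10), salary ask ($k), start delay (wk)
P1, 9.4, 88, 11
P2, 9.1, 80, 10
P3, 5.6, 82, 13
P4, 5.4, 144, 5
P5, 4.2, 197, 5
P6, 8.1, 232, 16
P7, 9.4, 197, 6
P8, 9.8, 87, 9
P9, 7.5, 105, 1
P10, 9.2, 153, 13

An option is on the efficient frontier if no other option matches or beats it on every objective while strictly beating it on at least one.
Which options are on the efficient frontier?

P1: dominated by P8 (interview score 9.8≥9.4, salary ask 87≤88, start delay 9≤11).
P2: not dominated (best salary ask).
P3: dominated by P2 (interview score 9.1≥5.6, salary ask 80≤82, start delay 10≤13).
P4: dominated by P9 (interview score 7.5≥5.4, salary ask 105≤144, start delay 1≤5).
P5: dominated by P4 (interview score 5.4≥4.2, salary ask 144≤197, start delay 5≤5).
P6: dominated by P1 (interview score 9.4≥8.1, salary ask 88≤232, start delay 11≤16).
P7: not dominated.
P8: not dominated (best interview score).
P9: not dominated (best start delay).
P10: dominated by P1 (interview score 9.4≥9.2, salary ask 88≤153, start delay 11≤13).

P2, P7, P8, P9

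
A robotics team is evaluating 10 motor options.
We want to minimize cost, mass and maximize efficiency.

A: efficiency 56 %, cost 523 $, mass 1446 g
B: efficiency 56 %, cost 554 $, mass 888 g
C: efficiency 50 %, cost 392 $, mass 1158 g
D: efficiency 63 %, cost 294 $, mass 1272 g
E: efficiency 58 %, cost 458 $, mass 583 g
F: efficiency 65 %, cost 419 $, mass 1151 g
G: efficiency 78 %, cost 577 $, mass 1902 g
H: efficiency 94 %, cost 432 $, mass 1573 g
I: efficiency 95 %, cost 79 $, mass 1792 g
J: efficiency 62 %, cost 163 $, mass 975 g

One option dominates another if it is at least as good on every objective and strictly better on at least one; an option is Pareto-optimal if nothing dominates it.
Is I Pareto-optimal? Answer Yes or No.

A: worse on efficiency (56 vs 95).
B: worse on efficiency (56 vs 95).
C: worse on efficiency (50 vs 95).
D: worse on efficiency (63 vs 95).
E: worse on efficiency (58 vs 95).
F: worse on efficiency (65 vs 95).
G: worse on efficiency (78 vs 95).
H: worse on efficiency (94 vs 95).
J: worse on efficiency (62 vs 95).
No option is at least as good as I on every objective and strictly better on one.

Yes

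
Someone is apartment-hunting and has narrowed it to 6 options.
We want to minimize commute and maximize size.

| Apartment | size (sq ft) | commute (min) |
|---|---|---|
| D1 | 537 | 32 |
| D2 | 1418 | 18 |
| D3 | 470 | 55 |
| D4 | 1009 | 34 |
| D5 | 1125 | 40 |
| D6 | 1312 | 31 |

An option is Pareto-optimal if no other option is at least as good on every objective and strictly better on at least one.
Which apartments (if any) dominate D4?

D2: size 1418≥1009, commute 18≤34 — dominates D4.
D6: size 1312≥1009, commute 31≤34 — dominates D4.
Others (D1, D3, D5) are each worse than D4 on at least one objective.

D2, D6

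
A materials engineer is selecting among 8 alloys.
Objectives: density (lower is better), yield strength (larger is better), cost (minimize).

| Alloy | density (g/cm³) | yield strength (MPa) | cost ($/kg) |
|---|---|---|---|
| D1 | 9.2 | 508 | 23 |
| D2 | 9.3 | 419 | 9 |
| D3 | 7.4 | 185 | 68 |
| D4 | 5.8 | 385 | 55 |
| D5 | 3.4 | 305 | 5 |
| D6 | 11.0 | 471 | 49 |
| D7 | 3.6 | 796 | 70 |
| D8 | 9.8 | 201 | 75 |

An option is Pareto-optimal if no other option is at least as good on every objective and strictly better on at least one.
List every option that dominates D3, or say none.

D4, D5

D4: density 5.8≤7.4, yield strength 385≥185, cost 55≤68 — dominates D3.
D5: density 3.4≤7.4, yield strength 305≥185, cost 5≤68 — dominates D3.
Others (D1, D2, D6, D7, D8) are each worse than D3 on at least one objective.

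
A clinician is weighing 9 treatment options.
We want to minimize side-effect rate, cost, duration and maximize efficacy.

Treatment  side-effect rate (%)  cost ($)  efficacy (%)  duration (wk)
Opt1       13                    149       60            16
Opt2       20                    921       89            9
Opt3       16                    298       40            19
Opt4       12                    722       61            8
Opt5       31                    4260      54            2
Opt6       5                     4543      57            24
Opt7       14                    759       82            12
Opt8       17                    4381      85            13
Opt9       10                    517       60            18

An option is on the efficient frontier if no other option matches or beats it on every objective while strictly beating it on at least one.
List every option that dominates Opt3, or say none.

Opt1

Opt1: side-effect rate 13≤16, cost 149≤298, efficacy 60≥40, duration 16≤19 — dominates Opt3.
Others (Opt2, Opt4, Opt5, Opt6, Opt7, Opt8, Opt9) are each worse than Opt3 on at least one objective.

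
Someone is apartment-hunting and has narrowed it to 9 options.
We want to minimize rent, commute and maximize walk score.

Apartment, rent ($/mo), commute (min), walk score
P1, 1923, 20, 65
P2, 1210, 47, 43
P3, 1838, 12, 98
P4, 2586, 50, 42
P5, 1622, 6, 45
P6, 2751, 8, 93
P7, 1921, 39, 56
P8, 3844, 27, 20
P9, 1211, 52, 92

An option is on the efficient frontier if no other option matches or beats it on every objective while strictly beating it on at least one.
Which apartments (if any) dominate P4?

P1: rent 1923≤2586, commute 20≤50, walk score 65≥42 — dominates P4.
P2: rent 1210≤2586, commute 47≤50, walk score 43≥42 — dominates P4.
P3: rent 1838≤2586, commute 12≤50, walk score 98≥42 — dominates P4.
P5: rent 1622≤2586, commute 6≤50, walk score 45≥42 — dominates P4.
P7: rent 1921≤2586, commute 39≤50, walk score 56≥42 — dominates P4.
Others (P6, P8, P9) are each worse than P4 on at least one objective.

P1, P2, P3, P5, P7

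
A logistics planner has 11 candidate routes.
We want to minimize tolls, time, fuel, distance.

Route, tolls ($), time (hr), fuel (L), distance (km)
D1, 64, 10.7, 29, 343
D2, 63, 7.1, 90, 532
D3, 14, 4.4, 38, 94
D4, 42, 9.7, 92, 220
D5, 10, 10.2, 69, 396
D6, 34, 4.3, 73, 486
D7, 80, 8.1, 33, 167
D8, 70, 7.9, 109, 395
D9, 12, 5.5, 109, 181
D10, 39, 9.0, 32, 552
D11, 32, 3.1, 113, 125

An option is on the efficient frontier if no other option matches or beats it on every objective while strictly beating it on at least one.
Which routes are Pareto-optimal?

D1: not dominated (best fuel).
D2: dominated by D3 (tolls 14≤63, time 4.4≤7.1, fuel 38≤90, distance 94≤532).
D3: not dominated (best distance).
D4: dominated by D3 (tolls 14≤42, time 4.4≤9.7, fuel 38≤92, distance 94≤220).
D5: not dominated (best tolls).
D6: not dominated.
D7: not dominated.
D8: dominated by D3 (tolls 14≤70, time 4.4≤7.9, fuel 38≤109, distance 94≤395).
D9: not dominated.
D10: not dominated.
D11: not dominated (best time).

D1, D3, D5, D6, D7, D9, D10, D11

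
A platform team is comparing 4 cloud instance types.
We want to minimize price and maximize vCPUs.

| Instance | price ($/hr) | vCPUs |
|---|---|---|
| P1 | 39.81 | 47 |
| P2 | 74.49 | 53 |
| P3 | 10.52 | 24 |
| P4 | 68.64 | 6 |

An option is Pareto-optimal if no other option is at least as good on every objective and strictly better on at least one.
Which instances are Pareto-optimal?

P1, P2, P3

P1: not dominated.
P2: not dominated (best vCPUs).
P3: not dominated (best price).
P4: dominated by P1 (price 39.81≤68.64, vCPUs 47≥6).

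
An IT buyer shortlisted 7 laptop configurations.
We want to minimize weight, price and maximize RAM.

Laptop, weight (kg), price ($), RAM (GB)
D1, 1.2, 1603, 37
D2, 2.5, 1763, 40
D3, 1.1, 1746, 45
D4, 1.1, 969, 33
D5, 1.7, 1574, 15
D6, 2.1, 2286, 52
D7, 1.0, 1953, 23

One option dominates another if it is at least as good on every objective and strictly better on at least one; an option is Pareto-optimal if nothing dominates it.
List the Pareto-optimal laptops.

D1: not dominated.
D2: dominated by D3 (weight 1.1≤2.5, price 1746≤1763, RAM 45≥40).
D3: not dominated.
D4: not dominated (best price).
D5: dominated by D4 (weight 1.1≤1.7, price 969≤1574, RAM 33≥15).
D6: not dominated (best RAM).
D7: not dominated (best weight).

D1, D3, D4, D6, D7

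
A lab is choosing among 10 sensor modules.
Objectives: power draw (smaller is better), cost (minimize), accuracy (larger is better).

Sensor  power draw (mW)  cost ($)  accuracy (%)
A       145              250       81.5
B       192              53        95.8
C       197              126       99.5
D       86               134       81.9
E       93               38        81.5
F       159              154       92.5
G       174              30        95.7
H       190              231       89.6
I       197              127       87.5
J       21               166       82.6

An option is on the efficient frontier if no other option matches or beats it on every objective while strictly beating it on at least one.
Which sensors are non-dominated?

B, C, D, E, F, G, J

A: dominated by D (power draw 86≤145, cost 134≤250, accuracy 81.9≥81.5).
B: not dominated.
C: not dominated (best accuracy).
D: not dominated.
E: not dominated.
F: not dominated.
G: not dominated (best cost).
H: dominated by F (power draw 159≤190, cost 154≤231, accuracy 92.5≥89.6).
I: dominated by B (power draw 192≤197, cost 53≤127, accuracy 95.8≥87.5).
J: not dominated (best power draw).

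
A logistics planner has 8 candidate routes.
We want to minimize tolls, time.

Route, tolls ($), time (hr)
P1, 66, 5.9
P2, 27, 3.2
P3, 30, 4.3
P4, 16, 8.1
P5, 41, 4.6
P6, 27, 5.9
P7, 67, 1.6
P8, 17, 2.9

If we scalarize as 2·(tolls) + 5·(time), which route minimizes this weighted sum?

P1: 2·66 + 5·5.9 = 161.5
P2: 2·27 + 5·3.2 = 70.0
P3: 2·30 + 5·4.3 = 81.5
P4: 2·16 + 5·8.1 = 72.5
P5: 2·41 + 5·4.6 = 105.0
P6: 2·27 + 5·5.9 = 83.5
P7: 2·67 + 5·1.6 = 142.0
P8: 2·17 + 5·2.9 = 48.5
Lowest: P8 at 48.5.

P8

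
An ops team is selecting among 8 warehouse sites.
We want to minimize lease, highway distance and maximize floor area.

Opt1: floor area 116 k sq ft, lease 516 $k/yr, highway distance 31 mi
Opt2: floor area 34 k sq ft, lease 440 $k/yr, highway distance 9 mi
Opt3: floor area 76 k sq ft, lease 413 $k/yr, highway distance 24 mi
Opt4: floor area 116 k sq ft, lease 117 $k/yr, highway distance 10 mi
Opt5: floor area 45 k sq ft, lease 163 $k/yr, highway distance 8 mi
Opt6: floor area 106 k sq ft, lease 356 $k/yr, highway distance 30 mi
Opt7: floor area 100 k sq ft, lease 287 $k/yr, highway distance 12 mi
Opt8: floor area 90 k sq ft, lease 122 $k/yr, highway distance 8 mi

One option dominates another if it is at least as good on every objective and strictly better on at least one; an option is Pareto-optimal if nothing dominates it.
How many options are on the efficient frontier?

2

Opt1: dominated by Opt4 (floor area 116≥116, lease 117≤516, highway distance 10≤31).
Opt2: dominated by Opt5 (floor area 45≥34, lease 163≤440, highway distance 8≤9).
Opt3: dominated by Opt4 (floor area 116≥76, lease 117≤413, highway distance 10≤24).
Opt4: not dominated (best lease).
Opt5: dominated by Opt8 (floor area 90≥45, lease 122≤163, highway distance 8≤8).
Opt6: dominated by Opt4 (floor area 116≥106, lease 117≤356, highway distance 10≤30).
Opt7: dominated by Opt4 (floor area 116≥100, lease 117≤287, highway distance 10≤12).
Opt8: not dominated.
Pareto-optimal: Opt4, Opt8 → 2.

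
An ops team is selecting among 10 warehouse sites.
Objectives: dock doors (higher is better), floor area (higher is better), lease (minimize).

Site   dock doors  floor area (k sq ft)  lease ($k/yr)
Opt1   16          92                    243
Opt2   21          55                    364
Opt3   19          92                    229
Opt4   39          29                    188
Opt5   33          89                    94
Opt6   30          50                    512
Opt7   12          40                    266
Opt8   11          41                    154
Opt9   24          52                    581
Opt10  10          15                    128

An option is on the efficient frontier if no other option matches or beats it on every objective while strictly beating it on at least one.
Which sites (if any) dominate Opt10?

Opt5

Opt5: dock doors 33≥10, floor area 89≥15, lease 94≤128 — dominates Opt10.
Others (Opt1, Opt2, Opt3, Opt4, Opt6, Opt7, Opt8, Opt9) are each worse than Opt10 on at least one objective.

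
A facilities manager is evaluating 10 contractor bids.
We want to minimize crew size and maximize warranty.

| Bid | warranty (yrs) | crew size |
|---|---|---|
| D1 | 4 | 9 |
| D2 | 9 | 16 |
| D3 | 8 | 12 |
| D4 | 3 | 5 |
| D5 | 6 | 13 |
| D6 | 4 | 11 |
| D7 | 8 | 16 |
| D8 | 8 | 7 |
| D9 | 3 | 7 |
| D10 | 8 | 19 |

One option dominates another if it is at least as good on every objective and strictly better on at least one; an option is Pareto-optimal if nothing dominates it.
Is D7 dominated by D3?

D3 vs D7: warranty 8≥8, crew size 12≤16 — D3 is at least as good on every objective with at least one strict improvement.

Yes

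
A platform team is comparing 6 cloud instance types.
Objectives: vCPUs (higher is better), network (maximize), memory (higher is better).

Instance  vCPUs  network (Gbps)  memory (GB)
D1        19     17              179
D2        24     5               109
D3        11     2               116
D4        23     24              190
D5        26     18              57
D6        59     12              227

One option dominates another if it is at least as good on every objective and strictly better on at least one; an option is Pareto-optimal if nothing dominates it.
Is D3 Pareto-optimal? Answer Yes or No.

D1 vs D3: vCPUs 19≥11, network 17≥2, memory 179≥116 — D1 is at least as good on every objective and strictly better on at least one, so D1 dominates D3.

No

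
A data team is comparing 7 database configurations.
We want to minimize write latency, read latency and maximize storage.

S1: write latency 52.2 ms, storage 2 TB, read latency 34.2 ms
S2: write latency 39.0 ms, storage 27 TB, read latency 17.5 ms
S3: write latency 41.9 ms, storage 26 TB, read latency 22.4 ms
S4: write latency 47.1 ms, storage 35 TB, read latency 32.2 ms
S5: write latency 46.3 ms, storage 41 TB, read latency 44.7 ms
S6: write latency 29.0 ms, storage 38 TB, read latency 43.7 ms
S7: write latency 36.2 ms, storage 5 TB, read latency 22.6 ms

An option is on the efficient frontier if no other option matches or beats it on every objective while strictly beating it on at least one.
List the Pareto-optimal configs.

S1: dominated by S2 (write latency 39.0≤52.2, storage 27≥2, read latency 17.5≤34.2).
S2: not dominated (best read latency).
S3: dominated by S2 (write latency 39.0≤41.9, storage 27≥26, read latency 17.5≤22.4).
S4: not dominated.
S5: not dominated (best storage).
S6: not dominated (best write latency).
S7: not dominated.

S2, S4, S5, S6, S7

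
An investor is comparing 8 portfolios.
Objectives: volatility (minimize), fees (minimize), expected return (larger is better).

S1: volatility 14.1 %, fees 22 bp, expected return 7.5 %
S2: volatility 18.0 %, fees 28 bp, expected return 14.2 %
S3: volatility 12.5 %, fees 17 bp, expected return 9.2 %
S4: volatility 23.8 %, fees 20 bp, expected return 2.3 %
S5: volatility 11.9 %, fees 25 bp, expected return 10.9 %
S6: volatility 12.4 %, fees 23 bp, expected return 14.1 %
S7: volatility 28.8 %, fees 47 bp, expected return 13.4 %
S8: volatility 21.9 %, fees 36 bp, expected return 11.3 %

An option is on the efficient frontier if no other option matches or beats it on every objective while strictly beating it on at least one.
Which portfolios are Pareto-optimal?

S1: dominated by S3 (volatility 12.5≤14.1, fees 17≤22, expected return 9.2≥7.5).
S2: not dominated (best expected return).
S3: not dominated (best fees).
S4: dominated by S3 (volatility 12.5≤23.8, fees 17≤20, expected return 9.2≥2.3).
S5: not dominated (best volatility).
S6: not dominated.
S7: dominated by S2 (volatility 18.0≤28.8, fees 28≤47, expected return 14.2≥13.4).
S8: dominated by S2 (volatility 18.0≤21.9, fees 28≤36, expected return 14.2≥11.3).

S2, S3, S5, S6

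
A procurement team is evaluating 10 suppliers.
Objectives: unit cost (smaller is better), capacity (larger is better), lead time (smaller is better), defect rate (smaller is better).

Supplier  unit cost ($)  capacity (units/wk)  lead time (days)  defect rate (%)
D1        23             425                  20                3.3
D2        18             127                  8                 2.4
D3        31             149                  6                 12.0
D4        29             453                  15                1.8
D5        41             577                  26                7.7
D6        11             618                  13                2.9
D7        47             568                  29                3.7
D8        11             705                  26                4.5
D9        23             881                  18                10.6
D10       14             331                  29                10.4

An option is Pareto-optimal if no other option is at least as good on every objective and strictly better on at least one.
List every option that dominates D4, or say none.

D1: worse on capacity (425 vs 453).
D2: worse on capacity (127 vs 453).
D3: worse on unit cost (31 vs 29).
D5: worse on unit cost (41 vs 29).
D6: worse on defect rate (2.9 vs 1.8).
D7: worse on unit cost (47 vs 29).
D8: worse on lead time (26 vs 15).
D9: worse on lead time (18 vs 15).
D10: worse on capacity (331 vs 453).
No option dominates D4.

none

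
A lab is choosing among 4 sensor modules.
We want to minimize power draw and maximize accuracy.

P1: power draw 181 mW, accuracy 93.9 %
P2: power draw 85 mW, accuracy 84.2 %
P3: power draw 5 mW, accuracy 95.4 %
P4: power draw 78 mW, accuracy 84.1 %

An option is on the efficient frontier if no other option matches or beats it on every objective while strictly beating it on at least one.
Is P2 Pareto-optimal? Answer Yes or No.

P3 vs P2: power draw 5≤85, accuracy 95.4≥84.2 — P3 is at least as good on every objective and strictly better on at least one, so P3 dominates P2.

No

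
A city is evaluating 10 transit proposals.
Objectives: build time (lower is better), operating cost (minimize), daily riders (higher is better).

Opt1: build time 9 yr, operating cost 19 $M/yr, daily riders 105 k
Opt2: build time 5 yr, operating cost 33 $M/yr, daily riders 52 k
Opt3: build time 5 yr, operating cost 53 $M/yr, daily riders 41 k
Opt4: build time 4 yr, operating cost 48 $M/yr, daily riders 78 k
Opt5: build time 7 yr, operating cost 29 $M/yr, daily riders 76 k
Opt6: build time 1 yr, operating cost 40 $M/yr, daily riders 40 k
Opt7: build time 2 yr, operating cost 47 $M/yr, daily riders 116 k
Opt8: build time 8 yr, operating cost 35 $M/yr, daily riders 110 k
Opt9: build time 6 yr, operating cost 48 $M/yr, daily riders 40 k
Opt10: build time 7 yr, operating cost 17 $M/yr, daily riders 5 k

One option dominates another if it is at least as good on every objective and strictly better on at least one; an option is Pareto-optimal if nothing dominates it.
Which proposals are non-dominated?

Opt1, Opt2, Opt5, Opt6, Opt7, Opt8, Opt10

Opt1: not dominated.
Opt2: not dominated.
Opt3: dominated by Opt2 (build time 5≤5, operating cost 33≤53, daily riders 52≥41).
Opt4: dominated by Opt7 (build time 2≤4, operating cost 47≤48, daily riders 116≥78).
Opt5: not dominated.
Opt6: not dominated (best build time).
Opt7: not dominated (best daily riders).
Opt8: not dominated.
Opt9: dominated by Opt2 (build time 5≤6, operating cost 33≤48, daily riders 52≥40).
Opt10: not dominated (best operating cost).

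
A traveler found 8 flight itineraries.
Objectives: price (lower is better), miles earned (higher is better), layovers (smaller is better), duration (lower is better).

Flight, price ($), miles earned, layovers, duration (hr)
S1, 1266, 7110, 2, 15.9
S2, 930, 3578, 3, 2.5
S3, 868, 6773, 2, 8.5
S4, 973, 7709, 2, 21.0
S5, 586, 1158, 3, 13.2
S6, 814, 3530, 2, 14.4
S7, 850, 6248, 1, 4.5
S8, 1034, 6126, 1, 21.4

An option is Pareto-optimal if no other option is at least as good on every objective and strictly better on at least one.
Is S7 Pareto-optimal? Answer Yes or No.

S1: worse on price (1266 vs 850).
S2: worse on price (930 vs 850).
S3: worse on price (868 vs 850).
S4: worse on price (973 vs 850).
S5: worse on miles earned (1158 vs 6248).
S6: worse on miles earned (3530 vs 6248).
S8: worse on price (1034 vs 850).
No option is at least as good as S7 on every objective and strictly better on one.

Yes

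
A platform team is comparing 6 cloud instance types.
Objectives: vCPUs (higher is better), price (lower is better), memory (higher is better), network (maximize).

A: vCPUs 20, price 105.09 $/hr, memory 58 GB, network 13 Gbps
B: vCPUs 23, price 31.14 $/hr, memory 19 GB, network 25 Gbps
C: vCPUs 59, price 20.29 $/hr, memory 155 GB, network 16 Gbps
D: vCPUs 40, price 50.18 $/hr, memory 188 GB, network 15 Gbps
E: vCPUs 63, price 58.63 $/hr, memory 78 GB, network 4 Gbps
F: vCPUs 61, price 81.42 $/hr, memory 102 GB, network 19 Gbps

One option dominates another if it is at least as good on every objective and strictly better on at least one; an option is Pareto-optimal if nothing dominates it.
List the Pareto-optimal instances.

A: dominated by C (vCPUs 59≥20, price 20.29≤105.09, memory 155≥58, network 16≥13).
B: not dominated (best network).
C: not dominated (best price).
D: not dominated (best memory).
E: not dominated (best vCPUs).
F: not dominated.

B, C, D, E, F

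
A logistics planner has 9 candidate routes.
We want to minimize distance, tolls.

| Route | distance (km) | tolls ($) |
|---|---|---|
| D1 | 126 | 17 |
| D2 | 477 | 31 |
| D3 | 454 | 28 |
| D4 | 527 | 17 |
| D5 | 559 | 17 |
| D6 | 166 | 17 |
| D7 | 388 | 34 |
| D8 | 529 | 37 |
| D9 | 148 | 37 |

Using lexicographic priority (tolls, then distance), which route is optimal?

D1

First minimize tolls: best is 17, kept {D1, D4, D5, D6}.
Then minimize distance: best is 126, kept {D1}.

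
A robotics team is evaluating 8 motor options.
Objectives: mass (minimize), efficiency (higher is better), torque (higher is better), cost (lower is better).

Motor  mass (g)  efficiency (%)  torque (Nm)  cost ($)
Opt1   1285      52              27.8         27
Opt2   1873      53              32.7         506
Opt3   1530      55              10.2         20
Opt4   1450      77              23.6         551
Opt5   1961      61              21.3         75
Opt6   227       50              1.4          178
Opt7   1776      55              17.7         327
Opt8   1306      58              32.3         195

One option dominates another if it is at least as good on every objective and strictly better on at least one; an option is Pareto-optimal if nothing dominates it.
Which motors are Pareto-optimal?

Opt1, Opt2, Opt3, Opt4, Opt5, Opt6, Opt8

Opt1: not dominated.
Opt2: not dominated (best torque).
Opt3: not dominated (best cost).
Opt4: not dominated (best efficiency).
Opt5: not dominated.
Opt6: not dominated (best mass).
Opt7: dominated by Opt8 (mass 1306≤1776, efficiency 58≥55, torque 32.3≥17.7, cost 195≤327).
Opt8: not dominated.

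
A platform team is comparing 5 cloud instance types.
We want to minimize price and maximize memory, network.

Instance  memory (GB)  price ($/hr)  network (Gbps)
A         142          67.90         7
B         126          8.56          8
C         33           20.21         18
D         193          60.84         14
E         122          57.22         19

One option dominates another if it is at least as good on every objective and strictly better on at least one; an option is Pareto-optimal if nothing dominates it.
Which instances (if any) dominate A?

D

D: memory 193≥142, price 60.84≤67.90, network 14≥7 — dominates A.
Others (B, C, E) are each worse than A on at least one objective.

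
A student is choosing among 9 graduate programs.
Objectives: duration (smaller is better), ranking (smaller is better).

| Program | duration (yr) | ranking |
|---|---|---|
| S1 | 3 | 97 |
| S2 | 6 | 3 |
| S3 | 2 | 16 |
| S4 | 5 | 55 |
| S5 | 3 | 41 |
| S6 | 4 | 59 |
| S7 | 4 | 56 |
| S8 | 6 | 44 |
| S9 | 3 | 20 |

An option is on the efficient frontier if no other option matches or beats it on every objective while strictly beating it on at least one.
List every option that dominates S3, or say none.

none

S1: worse on duration (3 vs 2).
S2: worse on duration (6 vs 2).
S4: worse on duration (5 vs 2).
S5: worse on duration (3 vs 2).
S6: worse on duration (4 vs 2).
S7: worse on duration (4 vs 2).
S8: worse on duration (6 vs 2).
S9: worse on duration (3 vs 2).
No option dominates S3.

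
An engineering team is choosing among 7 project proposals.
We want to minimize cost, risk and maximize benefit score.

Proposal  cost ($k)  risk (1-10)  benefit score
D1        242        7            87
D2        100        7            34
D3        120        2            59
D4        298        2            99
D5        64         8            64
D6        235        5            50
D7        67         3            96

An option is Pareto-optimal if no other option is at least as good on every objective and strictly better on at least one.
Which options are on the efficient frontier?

D1: dominated by D7 (cost 67≤242, risk 3≤7, benefit score 96≥87).
D2: dominated by D7 (cost 67≤100, risk 3≤7, benefit score 96≥34).
D3: not dominated.
D4: not dominated (best benefit score).
D5: not dominated (best cost).
D6: dominated by D3 (cost 120≤235, risk 2≤5, benefit score 59≥50).
D7: not dominated.

D3, D4, D5, D7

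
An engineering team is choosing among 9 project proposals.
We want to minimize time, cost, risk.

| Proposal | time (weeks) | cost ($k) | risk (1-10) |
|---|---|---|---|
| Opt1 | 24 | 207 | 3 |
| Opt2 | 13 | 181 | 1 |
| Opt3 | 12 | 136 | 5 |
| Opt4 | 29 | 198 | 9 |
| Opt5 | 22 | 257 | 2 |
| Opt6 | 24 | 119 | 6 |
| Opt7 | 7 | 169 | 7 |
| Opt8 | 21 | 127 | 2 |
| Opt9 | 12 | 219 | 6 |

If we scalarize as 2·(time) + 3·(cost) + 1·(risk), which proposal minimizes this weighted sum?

Opt6

Opt1: 2·24 + 3·207 + 1·3 = 672
Opt2: 2·13 + 3·181 + 1·1 = 570
Opt3: 2·12 + 3·136 + 1·5 = 437
Opt4: 2·29 + 3·198 + 1·9 = 661
Opt5: 2·22 + 3·257 + 1·2 = 817
Opt6: 2·24 + 3·119 + 1·6 = 411
Opt7: 2·7 + 3·169 + 1·7 = 528
Opt8: 2·21 + 3·127 + 1·2 = 425
Opt9: 2·12 + 3·219 + 1·6 = 687
Lowest: Opt6 at 411.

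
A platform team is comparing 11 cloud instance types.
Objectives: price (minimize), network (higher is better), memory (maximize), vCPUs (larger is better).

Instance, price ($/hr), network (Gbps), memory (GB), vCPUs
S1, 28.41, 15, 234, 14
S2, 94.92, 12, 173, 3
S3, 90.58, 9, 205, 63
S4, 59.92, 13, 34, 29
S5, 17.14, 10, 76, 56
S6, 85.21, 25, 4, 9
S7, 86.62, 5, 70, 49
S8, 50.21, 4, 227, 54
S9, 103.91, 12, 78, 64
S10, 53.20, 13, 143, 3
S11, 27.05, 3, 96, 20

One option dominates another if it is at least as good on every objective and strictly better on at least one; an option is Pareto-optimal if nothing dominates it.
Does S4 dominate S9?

S4 vs S9: S4 is worse on memory (34 vs 78), so it does not dominate S9.

No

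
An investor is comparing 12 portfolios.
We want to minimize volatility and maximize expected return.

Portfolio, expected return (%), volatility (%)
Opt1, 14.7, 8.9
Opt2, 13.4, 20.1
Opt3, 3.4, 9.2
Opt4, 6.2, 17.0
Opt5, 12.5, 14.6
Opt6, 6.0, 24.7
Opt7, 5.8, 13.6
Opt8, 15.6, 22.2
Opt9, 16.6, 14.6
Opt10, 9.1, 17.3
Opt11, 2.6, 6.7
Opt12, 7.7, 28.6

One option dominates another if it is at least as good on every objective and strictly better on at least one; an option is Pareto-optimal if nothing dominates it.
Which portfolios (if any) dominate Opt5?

Opt1, Opt9

Opt1: expected return 14.7≥12.5, volatility 8.9≤14.6 — dominates Opt5.
Opt9: expected return 16.6≥12.5, volatility 14.6≤14.6 — dominates Opt5.
Others (Opt2, Opt3, Opt4, Opt6, Opt7, Opt8, Opt10, Opt11, Opt12) are each worse than Opt5 on at least one objective.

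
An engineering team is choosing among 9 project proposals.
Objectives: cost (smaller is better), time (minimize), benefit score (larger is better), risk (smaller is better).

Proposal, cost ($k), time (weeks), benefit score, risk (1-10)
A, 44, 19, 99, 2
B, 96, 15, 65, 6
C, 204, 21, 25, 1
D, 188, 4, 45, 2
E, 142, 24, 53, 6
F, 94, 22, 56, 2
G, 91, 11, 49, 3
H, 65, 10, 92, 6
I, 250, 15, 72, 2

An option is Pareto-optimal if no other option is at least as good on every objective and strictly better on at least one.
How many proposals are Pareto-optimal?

A: not dominated (best cost).
B: dominated by H (cost 65≤96, time 10≤15, benefit score 92≥65, risk 6≤6).
C: not dominated (best risk).
D: not dominated (best time).
E: dominated by A (cost 44≤142, time 19≤24, benefit score 99≥53, risk 2≤6).
F: dominated by A (cost 44≤94, time 19≤22, benefit score 99≥56, risk 2≤2).
G: not dominated.
H: not dominated.
I: not dominated.
Pareto-optimal: A, C, D, G, H, I → 6.

6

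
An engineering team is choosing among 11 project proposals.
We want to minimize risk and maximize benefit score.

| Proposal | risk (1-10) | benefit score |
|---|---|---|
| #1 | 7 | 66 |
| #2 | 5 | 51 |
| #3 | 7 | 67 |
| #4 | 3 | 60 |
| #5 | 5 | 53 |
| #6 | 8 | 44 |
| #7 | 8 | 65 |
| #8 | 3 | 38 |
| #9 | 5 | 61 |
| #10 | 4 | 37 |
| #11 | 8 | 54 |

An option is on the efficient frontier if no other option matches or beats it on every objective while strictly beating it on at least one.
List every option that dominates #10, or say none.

#4, #8

#4: risk 3≤4, benefit score 60≥37 — dominates #10.
#8: risk 3≤4, benefit score 38≥37 — dominates #10.
Others (#1, #2, #3, #5, #6, #7, #9, #11) are each worse than #10 on at least one objective.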